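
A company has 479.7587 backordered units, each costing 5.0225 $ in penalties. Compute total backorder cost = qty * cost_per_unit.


Total = 479.7587 * 5.0225 = 2409.5881

2409.5881 $


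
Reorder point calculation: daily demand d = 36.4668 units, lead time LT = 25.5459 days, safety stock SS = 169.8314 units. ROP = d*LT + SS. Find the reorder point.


d*LT = 36.4668 * 25.5459 = 931.5772
ROP = 931.5772 + 169.8314 = 1101.4086

1101.4086 units


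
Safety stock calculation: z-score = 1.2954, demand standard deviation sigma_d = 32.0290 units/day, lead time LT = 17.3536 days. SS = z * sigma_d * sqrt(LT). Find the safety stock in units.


sqrt(LT) = sqrt(17.3536) = 4.1658
SS = 1.2954 * 32.0290 * 4.1658 = 172.8391

172.8391 units


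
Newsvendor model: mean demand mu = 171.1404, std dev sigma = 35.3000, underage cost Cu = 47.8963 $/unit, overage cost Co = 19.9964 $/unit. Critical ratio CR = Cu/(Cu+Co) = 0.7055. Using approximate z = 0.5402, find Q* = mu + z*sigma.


CR = Cu/(Cu+Co) = 47.8963/(47.8963+19.9964) = 0.7055
z = 0.5402
Q* = 171.1404 + 0.5402 * 35.3000 = 190.2095

190.2095 units


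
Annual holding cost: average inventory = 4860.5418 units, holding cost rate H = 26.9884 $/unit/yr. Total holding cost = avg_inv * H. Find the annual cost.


Cost = 4860.5418 * 26.9884 = 131178.2463

131178.2463 $/yr


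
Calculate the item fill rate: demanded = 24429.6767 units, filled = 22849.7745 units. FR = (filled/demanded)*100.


FR = 22849.7745 / 24429.6767 * 100 = 93.5329

93.5329%


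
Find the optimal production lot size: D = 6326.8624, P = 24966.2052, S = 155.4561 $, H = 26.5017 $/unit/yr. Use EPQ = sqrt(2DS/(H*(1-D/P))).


1 - D/P = 1 - 0.2534 = 0.7466
H*(1-D/P) = 19.7857
2DS = 1967098.7079
EPQ = sqrt(99420.1376) = 315.3096

315.3096 units


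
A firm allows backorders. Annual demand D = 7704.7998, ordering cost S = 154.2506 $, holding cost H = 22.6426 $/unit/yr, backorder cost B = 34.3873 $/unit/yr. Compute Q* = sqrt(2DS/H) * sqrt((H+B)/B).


sqrt(2DS/H) = 324.0007
sqrt((H+B)/B) = 1.2878
Q* = 324.0007 * 1.2878 = 417.2518

417.2518 units


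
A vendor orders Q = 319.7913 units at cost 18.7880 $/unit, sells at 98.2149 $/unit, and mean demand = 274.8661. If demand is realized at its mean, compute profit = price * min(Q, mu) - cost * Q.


Sales at mu = min(319.7913, 274.8661) = 274.8661
Revenue = 98.2149 * 274.8661 = 26995.9465
Total cost = 18.7880 * 319.7913 = 6008.2389
Profit = 26995.9465 - 6008.2389 = 20987.7076

20987.7076 $


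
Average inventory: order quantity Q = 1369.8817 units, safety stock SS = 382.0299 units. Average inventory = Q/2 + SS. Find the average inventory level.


Q/2 = 684.9408
Avg = 684.9408 + 382.0299 = 1066.9707

1066.9707 units


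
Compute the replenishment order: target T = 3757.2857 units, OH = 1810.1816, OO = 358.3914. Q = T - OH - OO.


Inventory position = OH + OO = 1810.1816 + 358.3914 = 2168.5730
Q = 3757.2857 - 2168.5730 = 1588.7127

1588.7127 units


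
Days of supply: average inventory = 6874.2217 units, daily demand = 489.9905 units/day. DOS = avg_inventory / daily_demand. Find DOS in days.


DOS = 6874.2217 / 489.9905 = 14.0293

14.0293 days


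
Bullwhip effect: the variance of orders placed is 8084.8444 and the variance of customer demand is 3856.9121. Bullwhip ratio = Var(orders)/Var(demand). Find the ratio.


BW = 8084.8444 / 3856.9121 = 2.0962

2.0962


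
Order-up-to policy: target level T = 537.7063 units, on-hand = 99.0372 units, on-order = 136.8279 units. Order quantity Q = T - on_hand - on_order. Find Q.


Inventory position = OH + OO = 99.0372 + 136.8279 = 235.8651
Q = 537.7063 - 235.8651 = 301.8412

301.8412 units


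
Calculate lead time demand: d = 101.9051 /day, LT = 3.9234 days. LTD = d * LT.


LTD = 101.9051 * 3.9234 = 399.8145

399.8145 units


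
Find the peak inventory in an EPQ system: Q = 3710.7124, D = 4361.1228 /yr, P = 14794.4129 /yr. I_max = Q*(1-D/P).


D/P = 0.2948
1 - D/P = 0.7052
I_max = 3710.7124 * 0.7052 = 2616.8621

2616.8621 units


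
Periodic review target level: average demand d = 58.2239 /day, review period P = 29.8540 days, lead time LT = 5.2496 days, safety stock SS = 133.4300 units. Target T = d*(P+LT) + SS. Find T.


P + LT = 35.1036
d*(P+LT) = 58.2239 * 35.1036 = 2043.8685
T = 2043.8685 + 133.4300 = 2177.2985

2177.2985 units


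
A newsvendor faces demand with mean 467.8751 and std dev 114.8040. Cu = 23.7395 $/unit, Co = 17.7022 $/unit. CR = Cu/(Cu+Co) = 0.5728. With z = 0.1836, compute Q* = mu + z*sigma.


CR = Cu/(Cu+Co) = 23.7395/(23.7395+17.7022) = 0.5728
z = 0.1836
Q* = 467.8751 + 0.1836 * 114.8040 = 488.9531

488.9531 units


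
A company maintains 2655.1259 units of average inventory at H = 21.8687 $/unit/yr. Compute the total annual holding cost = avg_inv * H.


Cost = 2655.1259 * 21.8687 = 58064.1518

58064.1518 $/yr


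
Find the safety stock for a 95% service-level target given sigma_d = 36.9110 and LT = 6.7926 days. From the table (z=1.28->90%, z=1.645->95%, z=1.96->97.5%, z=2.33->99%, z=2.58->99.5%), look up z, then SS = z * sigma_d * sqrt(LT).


From the table, SL = 95% corresponds to z = 1.645
sqrt(LT) = sqrt(6.7926) = 2.6063
SS = 1.645 * 36.9110 * 2.6063 = 158.2485

158.2485 units


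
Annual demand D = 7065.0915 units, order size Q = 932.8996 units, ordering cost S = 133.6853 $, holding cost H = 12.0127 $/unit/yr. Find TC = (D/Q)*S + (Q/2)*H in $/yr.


Ordering cost = D*S/Q = 1012.4336
Holding cost = Q*H/2 = 5603.3215
TC = 1012.4336 + 5603.3215 = 6615.7551

6615.7551 $/yr


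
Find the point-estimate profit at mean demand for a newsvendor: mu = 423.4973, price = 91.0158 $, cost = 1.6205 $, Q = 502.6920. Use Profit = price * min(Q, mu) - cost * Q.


Sales at mu = min(502.6920, 423.4973) = 423.4973
Revenue = 91.0158 * 423.4973 = 38544.9456
Total cost = 1.6205 * 502.6920 = 814.6124
Profit = 38544.9456 - 814.6124 = 37730.3332

37730.3332 $


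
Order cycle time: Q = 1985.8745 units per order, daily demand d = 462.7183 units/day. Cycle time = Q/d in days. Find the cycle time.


Cycle = 1985.8745 / 462.7183 = 4.2918

4.2918 days


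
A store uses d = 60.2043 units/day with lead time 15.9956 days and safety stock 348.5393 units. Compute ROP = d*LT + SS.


d*LT = 60.2043 * 15.9956 = 963.0039
ROP = 963.0039 + 348.5393 = 1311.5432

1311.5432 units


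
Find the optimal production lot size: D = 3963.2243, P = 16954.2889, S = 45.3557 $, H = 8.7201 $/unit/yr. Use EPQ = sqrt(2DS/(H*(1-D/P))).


1 - D/P = 1 - 0.2338 = 0.7662
H*(1-D/P) = 6.6817
2DS = 359509.6248
EPQ = sqrt(53805.1558) = 231.9594

231.9594 units


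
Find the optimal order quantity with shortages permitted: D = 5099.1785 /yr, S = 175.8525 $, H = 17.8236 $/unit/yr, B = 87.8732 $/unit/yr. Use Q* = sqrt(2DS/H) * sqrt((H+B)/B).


sqrt(2DS/H) = 317.2062
sqrt((H+B)/B) = 1.0967
Q* = 317.2062 * 1.0967 = 347.8919

347.8919 units


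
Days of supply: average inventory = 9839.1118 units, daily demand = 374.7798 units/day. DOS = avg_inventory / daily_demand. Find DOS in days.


DOS = 9839.1118 / 374.7798 = 26.2530

26.2530 days


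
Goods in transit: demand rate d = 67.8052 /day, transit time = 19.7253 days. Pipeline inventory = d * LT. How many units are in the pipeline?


Pipeline = 67.8052 * 19.7253 = 1337.4779

1337.4779 units


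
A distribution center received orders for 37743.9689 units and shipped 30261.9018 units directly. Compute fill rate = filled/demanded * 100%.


FR = 30261.9018 / 37743.9689 * 100 = 80.1768

80.1768%


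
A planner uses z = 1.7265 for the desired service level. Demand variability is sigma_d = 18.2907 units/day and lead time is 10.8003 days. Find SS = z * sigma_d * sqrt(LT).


sqrt(LT) = sqrt(10.8003) = 3.2864
SS = 1.7265 * 18.2907 * 3.2864 = 103.7803

103.7803 units


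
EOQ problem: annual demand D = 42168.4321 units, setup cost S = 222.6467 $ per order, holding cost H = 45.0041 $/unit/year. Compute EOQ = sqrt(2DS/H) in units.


2*D*S = 2 * 42168.4321 * 222.6467 = 18777324.5025
2*D*S/H = 417235.8630
EOQ = sqrt(417235.8630) = 645.9380

645.9380 units


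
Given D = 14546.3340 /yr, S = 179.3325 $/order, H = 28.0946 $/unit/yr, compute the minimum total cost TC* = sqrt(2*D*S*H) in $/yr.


2*D*S*H = 146576857.6347
TC* = sqrt(146576857.6347) = 12106.8930

12106.8930 $/yr


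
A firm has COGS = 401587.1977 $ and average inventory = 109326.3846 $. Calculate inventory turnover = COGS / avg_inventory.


Turnover = 401587.1977 / 109326.3846 = 3.6733

3.6733


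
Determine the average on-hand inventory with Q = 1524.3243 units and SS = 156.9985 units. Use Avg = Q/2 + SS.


Q/2 = 762.1621
Avg = 762.1621 + 156.9985 = 919.1607

919.1607 units


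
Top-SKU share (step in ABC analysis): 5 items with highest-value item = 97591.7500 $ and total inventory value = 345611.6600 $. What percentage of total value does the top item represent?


Top item = 97591.7500
Total = 345611.6600
Percentage = 97591.7500 / 345611.6600 * 100 = 28.2374

28.2374%


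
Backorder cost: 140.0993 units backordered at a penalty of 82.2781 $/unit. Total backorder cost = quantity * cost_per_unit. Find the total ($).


Total = 140.0993 * 82.2781 = 11527.1042

11527.1042 $


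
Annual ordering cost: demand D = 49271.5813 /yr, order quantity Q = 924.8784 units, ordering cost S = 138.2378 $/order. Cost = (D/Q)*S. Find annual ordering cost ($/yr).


Number of orders = D/Q = 53.2736
Cost = 53.2736 * 138.2378 = 7364.4222

7364.4222 $/yr


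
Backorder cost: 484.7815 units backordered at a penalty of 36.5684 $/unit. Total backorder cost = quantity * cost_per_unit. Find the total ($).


Total = 484.7815 * 36.5684 = 17727.6838

17727.6838 $


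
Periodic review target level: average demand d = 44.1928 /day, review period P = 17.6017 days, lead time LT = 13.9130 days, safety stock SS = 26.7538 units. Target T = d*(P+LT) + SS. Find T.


P + LT = 31.5147
d*(P+LT) = 44.1928 * 31.5147 = 1392.7228
T = 1392.7228 + 26.7538 = 1419.4766

1419.4766 units


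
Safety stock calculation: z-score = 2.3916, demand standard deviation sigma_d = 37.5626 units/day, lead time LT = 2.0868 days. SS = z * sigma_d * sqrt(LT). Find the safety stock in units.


sqrt(LT) = sqrt(2.0868) = 1.4446
SS = 2.3916 * 37.5626 * 1.4446 = 129.7731

129.7731 units


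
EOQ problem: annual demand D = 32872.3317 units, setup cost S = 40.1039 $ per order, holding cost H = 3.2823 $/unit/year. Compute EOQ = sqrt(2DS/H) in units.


2*D*S = 2 * 32872.3317 * 40.1039 = 2636617.4065
2*D*S/H = 803283.4922
EOQ = sqrt(803283.4922) = 896.2608

896.2608 units


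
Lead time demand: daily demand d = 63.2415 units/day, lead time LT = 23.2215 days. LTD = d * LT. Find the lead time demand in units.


LTD = 63.2415 * 23.2215 = 1468.5625

1468.5625 units


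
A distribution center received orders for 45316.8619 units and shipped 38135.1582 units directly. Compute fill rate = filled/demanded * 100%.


FR = 38135.1582 / 45316.8619 * 100 = 84.1522

84.1522%


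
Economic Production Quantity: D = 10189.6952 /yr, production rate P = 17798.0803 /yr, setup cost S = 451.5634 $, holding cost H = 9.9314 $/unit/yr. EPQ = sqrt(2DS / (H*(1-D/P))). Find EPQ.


1 - D/P = 1 - 0.5725 = 0.4275
H*(1-D/P) = 4.2455
2DS = 9202586.8190
EPQ = sqrt(2167604.9036) = 1472.2788

1472.2788 units


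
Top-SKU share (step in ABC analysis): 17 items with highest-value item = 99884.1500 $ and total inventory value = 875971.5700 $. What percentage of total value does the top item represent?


Top item = 99884.1500
Total = 875971.5700
Percentage = 99884.1500 / 875971.5700 * 100 = 11.4027

11.4027%


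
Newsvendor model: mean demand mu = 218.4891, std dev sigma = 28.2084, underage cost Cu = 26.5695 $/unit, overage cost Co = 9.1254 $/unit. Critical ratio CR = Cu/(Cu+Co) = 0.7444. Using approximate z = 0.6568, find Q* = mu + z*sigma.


CR = Cu/(Cu+Co) = 26.5695/(26.5695+9.1254) = 0.7444
z = 0.6568
Q* = 218.4891 + 0.6568 * 28.2084 = 237.0164

237.0164 units


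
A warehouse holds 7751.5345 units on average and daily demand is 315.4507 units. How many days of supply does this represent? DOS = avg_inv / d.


DOS = 7751.5345 / 315.4507 = 24.5729

24.5729 days


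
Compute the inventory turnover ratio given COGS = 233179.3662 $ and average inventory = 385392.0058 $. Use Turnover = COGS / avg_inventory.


Turnover = 233179.3662 / 385392.0058 = 0.6050

0.6050


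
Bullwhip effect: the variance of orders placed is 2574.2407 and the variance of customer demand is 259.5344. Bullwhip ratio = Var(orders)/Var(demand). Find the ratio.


BW = 2574.2407 / 259.5344 = 9.9187

9.9187


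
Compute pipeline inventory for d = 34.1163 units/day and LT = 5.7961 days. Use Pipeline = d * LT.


Pipeline = 34.1163 * 5.7961 = 197.7415

197.7415 units


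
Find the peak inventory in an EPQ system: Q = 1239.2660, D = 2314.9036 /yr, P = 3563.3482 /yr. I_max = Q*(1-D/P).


D/P = 0.6496
1 - D/P = 0.3504
I_max = 1239.2660 * 0.3504 = 434.1857

434.1857 units


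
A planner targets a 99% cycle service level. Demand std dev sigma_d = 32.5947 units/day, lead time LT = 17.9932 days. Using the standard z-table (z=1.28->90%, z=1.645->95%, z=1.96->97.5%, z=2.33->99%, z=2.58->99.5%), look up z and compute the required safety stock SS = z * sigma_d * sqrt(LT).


From the table, SL = 99% corresponds to z = 2.33
sqrt(LT) = sqrt(17.9932) = 4.2418
SS = 2.33 * 32.5947 * 4.2418 = 322.1492

322.1492 units


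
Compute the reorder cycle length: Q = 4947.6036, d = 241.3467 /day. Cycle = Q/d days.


Cycle = 4947.6036 / 241.3467 = 20.5000

20.5000 days


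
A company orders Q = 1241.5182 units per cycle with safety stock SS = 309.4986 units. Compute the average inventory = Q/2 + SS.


Q/2 = 620.7591
Avg = 620.7591 + 309.4986 = 930.2577

930.2577 units


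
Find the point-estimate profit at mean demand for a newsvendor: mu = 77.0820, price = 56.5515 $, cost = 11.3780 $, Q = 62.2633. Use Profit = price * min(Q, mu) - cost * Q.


Sales at mu = min(62.2633, 77.0820) = 62.2633
Revenue = 56.5515 * 62.2633 = 3521.0830
Total cost = 11.3780 * 62.2633 = 708.4318
Profit = 3521.0830 - 708.4318 = 2812.6512

2812.6512 $


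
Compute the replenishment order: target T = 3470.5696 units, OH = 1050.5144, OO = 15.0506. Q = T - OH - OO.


Inventory position = OH + OO = 1050.5144 + 15.0506 = 1065.5650
Q = 3470.5696 - 1065.5650 = 2405.0046

2405.0046 units


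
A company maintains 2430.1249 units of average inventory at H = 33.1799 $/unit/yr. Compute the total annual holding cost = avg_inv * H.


Cost = 2430.1249 * 33.1799 = 80631.3012

80631.3012 $/yr


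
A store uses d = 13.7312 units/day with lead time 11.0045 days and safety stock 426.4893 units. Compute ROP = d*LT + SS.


d*LT = 13.7312 * 11.0045 = 151.1050
ROP = 151.1050 + 426.4893 = 577.5943

577.5943 units


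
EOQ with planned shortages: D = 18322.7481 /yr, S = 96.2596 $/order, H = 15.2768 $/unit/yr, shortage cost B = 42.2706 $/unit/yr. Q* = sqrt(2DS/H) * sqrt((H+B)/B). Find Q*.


sqrt(2DS/H) = 480.5252
sqrt((H+B)/B) = 1.1668
Q* = 480.5252 * 1.1668 = 560.6732

560.6732 units


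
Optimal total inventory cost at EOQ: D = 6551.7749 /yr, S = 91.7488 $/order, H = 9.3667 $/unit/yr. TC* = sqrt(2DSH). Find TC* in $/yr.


2*D*S*H = 11260974.2925
TC* = sqrt(11260974.2925) = 3355.7375

3355.7375 $/yr


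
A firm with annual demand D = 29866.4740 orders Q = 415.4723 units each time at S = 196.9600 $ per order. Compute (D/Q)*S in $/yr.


Number of orders = D/Q = 71.8856
Cost = 71.8856 * 196.9600 = 14158.5870

14158.5870 $/yr


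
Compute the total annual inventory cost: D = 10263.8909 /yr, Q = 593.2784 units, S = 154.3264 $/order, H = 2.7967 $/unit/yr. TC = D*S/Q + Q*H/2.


Ordering cost = D*S/Q = 2669.8921
Holding cost = Q*H/2 = 829.6109
TC = 2669.8921 + 829.6109 = 3499.5030

3499.5030 $/yr


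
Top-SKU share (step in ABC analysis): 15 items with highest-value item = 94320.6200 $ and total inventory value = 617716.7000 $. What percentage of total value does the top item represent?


Top item = 94320.6200
Total = 617716.7000
Percentage = 94320.6200 / 617716.7000 * 100 = 15.2692

15.2692%


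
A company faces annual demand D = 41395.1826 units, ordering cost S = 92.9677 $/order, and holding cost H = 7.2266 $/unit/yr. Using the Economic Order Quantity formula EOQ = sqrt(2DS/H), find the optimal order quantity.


2*D*S = 2 * 41395.1826 * 92.9677 = 7696829.8348
2*D*S/H = 1065069.3043
EOQ = sqrt(1065069.3043) = 1032.0219

1032.0219 units


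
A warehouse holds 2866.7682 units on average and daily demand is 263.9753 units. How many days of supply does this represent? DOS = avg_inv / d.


DOS = 2866.7682 / 263.9753 = 10.8600

10.8600 days


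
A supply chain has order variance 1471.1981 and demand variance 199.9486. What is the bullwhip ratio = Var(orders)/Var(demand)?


BW = 1471.1981 / 199.9486 = 7.3579

7.3579


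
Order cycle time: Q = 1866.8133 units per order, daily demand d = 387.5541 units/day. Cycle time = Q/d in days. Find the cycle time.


Cycle = 1866.8133 / 387.5541 = 4.8169

4.8169 days


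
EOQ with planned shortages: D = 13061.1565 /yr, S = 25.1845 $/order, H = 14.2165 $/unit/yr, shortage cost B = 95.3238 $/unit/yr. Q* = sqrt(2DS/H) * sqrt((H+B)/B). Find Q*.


sqrt(2DS/H) = 215.1177
sqrt((H+B)/B) = 1.0720
Q* = 215.1177 * 1.0720 = 230.6017

230.6017 units


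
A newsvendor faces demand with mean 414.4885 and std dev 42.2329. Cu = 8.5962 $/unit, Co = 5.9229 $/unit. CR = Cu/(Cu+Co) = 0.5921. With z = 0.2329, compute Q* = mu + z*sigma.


CR = Cu/(Cu+Co) = 8.5962/(8.5962+5.9229) = 0.5921
z = 0.2329
Q* = 414.4885 + 0.2329 * 42.2329 = 424.3245

424.3245 units


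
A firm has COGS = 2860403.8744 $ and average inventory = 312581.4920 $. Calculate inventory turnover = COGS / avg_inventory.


Turnover = 2860403.8744 / 312581.4920 = 9.1509

9.1509


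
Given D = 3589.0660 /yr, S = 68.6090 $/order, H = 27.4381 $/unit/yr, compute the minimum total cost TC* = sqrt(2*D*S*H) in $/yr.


2*D*S*H = 13512837.8177
TC* = sqrt(13512837.8177) = 3675.9812

3675.9812 $/yr


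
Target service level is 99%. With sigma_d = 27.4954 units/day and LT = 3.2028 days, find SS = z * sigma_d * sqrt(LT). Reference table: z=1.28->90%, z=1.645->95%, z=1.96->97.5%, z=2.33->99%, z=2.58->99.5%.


From the table, SL = 99% corresponds to z = 2.33
sqrt(LT) = sqrt(3.2028) = 1.7896
SS = 2.33 * 27.4954 * 1.7896 = 114.6518

114.6518 units


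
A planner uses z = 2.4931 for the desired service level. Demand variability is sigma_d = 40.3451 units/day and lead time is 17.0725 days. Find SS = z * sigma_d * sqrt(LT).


sqrt(LT) = sqrt(17.0725) = 4.1319
SS = 2.4931 * 40.3451 * 4.1319 = 415.6034

415.6034 units


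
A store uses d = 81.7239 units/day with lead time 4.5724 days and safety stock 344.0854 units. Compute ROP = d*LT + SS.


d*LT = 81.7239 * 4.5724 = 373.6744
ROP = 373.6744 + 344.0854 = 717.7598

717.7598 units


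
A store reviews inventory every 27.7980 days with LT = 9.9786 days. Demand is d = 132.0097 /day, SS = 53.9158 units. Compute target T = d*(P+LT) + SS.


P + LT = 37.7766
d*(P+LT) = 132.0097 * 37.7766 = 4986.8776
T = 4986.8776 + 53.9158 = 5040.7934

5040.7934 units


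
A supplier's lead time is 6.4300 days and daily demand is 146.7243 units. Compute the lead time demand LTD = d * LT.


LTD = 146.7243 * 6.4300 = 943.4372

943.4372 units


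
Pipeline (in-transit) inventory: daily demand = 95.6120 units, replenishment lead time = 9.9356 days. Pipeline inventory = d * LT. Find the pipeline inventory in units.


Pipeline = 95.6120 * 9.9356 = 949.9626

949.9626 units


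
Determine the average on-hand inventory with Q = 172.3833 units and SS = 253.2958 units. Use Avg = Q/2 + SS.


Q/2 = 86.1916
Avg = 86.1916 + 253.2958 = 339.4875

339.4875 units


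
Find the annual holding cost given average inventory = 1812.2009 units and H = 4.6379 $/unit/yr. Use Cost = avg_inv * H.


Cost = 1812.2009 * 4.6379 = 8404.8066

8404.8066 $/yr


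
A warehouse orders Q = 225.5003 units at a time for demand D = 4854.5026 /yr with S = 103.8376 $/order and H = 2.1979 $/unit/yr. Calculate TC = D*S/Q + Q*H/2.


Ordering cost = D*S/Q = 2235.3846
Holding cost = Q*H/2 = 247.8136
TC = 2235.3846 + 247.8136 = 2483.1982

2483.1982 $/yr


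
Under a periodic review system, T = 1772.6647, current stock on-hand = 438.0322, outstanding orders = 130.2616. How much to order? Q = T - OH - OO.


Inventory position = OH + OO = 438.0322 + 130.2616 = 568.2938
Q = 1772.6647 - 568.2938 = 1204.3709

1204.3709 units


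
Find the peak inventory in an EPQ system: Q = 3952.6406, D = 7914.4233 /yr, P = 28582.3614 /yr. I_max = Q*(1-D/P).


D/P = 0.2769
1 - D/P = 0.7231
I_max = 3952.6406 * 0.7231 = 2858.1589

2858.1589 units


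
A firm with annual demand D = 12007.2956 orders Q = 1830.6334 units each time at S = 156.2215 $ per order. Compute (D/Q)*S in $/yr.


Number of orders = D/Q = 6.5591
Cost = 6.5591 * 156.2215 = 1024.6714

1024.6714 $/yr


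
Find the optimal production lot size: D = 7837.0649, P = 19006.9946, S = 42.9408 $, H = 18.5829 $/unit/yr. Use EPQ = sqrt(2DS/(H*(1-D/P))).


1 - D/P = 1 - 0.4123 = 0.5877
H*(1-D/P) = 10.9207
2DS = 673059.6729
EPQ = sqrt(61631.5502) = 248.2570

248.2570 units


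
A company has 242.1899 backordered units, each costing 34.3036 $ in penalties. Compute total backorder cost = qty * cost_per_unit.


Total = 242.1899 * 34.3036 = 8307.9855

8307.9855 $


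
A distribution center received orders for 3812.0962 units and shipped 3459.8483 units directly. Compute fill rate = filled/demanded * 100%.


FR = 3459.8483 / 3812.0962 * 100 = 90.7597

90.7597%


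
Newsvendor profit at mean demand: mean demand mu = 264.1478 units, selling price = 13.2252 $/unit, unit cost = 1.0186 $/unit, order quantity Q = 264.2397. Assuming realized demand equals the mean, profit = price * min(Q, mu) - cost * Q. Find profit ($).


Sales at mu = min(264.2397, 264.1478) = 264.1478
Revenue = 13.2252 * 264.1478 = 3493.4075
Total cost = 1.0186 * 264.2397 = 269.1546
Profit = 3493.4075 - 269.1546 = 3224.2529

3224.2529 $


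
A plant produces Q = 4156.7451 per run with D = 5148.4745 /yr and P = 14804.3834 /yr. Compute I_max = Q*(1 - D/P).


D/P = 0.3478
1 - D/P = 0.6522
I_max = 4156.7451 * 0.6522 = 2711.1667

2711.1667 units


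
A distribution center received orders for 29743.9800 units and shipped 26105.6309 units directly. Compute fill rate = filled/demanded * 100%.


FR = 26105.6309 / 29743.9800 * 100 = 87.7678

87.7678%


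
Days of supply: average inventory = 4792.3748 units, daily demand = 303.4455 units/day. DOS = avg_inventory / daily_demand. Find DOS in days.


DOS = 4792.3748 / 303.4455 = 15.7932

15.7932 days


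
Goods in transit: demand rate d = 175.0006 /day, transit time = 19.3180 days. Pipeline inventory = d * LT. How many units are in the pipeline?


Pipeline = 175.0006 * 19.3180 = 3380.6616

3380.6616 units


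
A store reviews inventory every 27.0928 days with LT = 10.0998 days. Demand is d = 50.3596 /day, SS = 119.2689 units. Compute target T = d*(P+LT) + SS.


P + LT = 37.1926
d*(P+LT) = 50.3596 * 37.1926 = 1873.0045
T = 1873.0045 + 119.2689 = 1992.2734

1992.2734 units


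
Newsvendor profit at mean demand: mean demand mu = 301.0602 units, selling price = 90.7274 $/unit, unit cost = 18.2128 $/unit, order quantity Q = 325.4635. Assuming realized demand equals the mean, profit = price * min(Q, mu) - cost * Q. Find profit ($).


Sales at mu = min(325.4635, 301.0602) = 301.0602
Revenue = 90.7274 * 301.0602 = 27314.4092
Total cost = 18.2128 * 325.4635 = 5927.6016
Profit = 27314.4092 - 5927.6016 = 21386.8076

21386.8076 $


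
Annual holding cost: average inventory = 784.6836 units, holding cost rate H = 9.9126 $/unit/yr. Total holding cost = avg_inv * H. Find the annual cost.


Cost = 784.6836 * 9.9126 = 7778.2547

7778.2547 $/yr


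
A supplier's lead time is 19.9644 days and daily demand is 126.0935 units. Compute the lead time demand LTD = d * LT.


LTD = 126.0935 * 19.9644 = 2517.3811

2517.3811 units


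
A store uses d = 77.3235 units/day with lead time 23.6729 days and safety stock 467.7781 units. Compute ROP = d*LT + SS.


d*LT = 77.3235 * 23.6729 = 1830.4715
ROP = 1830.4715 + 467.7781 = 2298.2496

2298.2496 units


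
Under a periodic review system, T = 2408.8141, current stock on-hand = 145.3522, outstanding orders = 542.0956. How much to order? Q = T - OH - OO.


Inventory position = OH + OO = 145.3522 + 542.0956 = 687.4478
Q = 2408.8141 - 687.4478 = 1721.3663

1721.3663 units


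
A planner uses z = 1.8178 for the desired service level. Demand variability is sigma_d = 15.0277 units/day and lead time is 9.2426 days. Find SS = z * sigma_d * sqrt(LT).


sqrt(LT) = sqrt(9.2426) = 3.0402
SS = 1.8178 * 15.0277 * 3.0402 = 83.0492

83.0492 units


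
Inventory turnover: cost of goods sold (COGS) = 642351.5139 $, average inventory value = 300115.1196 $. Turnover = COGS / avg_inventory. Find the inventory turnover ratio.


Turnover = 642351.5139 / 300115.1196 = 2.1404

2.1404


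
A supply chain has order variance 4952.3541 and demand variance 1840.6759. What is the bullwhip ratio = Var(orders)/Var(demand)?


BW = 4952.3541 / 1840.6759 = 2.6905

2.6905


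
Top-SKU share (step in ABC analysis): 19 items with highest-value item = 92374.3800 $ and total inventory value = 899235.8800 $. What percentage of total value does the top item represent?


Top item = 92374.3800
Total = 899235.8800
Percentage = 92374.3800 / 899235.8800 * 100 = 10.2725

10.2725%


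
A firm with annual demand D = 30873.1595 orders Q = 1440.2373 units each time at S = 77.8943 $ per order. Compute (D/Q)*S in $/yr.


Number of orders = D/Q = 21.4362
Cost = 21.4362 * 77.8943 = 1669.7548

1669.7548 $/yr


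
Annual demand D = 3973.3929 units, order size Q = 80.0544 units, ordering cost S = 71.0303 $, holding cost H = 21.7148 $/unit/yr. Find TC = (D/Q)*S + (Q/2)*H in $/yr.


Ordering cost = D*S/Q = 3525.4938
Holding cost = Q*H/2 = 869.1826
TC = 3525.4938 + 869.1826 = 4394.6764

4394.6764 $/yr


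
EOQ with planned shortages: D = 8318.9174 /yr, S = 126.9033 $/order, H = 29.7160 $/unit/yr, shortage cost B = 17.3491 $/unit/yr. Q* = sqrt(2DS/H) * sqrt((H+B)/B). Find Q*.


sqrt(2DS/H) = 266.5568
sqrt((H+B)/B) = 1.6471
Q* = 266.5568 * 1.6471 = 439.0366

439.0366 units


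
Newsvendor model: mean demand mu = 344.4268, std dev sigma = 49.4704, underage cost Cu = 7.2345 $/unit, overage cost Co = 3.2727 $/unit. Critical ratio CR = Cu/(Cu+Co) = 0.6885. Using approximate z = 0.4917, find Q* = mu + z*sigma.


CR = Cu/(Cu+Co) = 7.2345/(7.2345+3.2727) = 0.6885
z = 0.4917
Q* = 344.4268 + 0.4917 * 49.4704 = 368.7514

368.7514 units


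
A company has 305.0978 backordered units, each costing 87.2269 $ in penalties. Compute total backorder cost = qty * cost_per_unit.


Total = 305.0978 * 87.2269 = 26612.7353

26612.7353 $


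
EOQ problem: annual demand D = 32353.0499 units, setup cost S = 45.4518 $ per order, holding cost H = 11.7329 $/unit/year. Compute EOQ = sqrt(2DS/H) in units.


2*D*S = 2 * 32353.0499 * 45.4518 = 2941008.7069
2*D*S/H = 250663.4086
EOQ = sqrt(250663.4086) = 500.6630

500.6630 units


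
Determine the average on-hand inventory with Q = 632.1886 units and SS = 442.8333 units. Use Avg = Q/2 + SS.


Q/2 = 316.0943
Avg = 316.0943 + 442.8333 = 758.9276

758.9276 units


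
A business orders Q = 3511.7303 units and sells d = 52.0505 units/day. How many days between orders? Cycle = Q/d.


Cycle = 3511.7303 / 52.0505 = 67.4678

67.4678 days


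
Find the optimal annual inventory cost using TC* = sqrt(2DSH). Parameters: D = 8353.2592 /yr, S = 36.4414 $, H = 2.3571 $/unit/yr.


2*D*S*H = 1435023.5044
TC* = sqrt(1435023.5044) = 1197.9247

1197.9247 $/yr


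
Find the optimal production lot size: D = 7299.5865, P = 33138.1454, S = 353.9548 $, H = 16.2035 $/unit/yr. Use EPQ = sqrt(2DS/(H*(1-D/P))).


1 - D/P = 1 - 0.2203 = 0.7797
H*(1-D/P) = 12.6342
2DS = 5167447.3594
EPQ = sqrt(409003.6078) = 639.5339

639.5339 units


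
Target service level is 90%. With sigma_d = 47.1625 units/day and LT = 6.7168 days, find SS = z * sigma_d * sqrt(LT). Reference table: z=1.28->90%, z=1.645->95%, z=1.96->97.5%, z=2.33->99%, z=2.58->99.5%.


From the table, SL = 90% corresponds to z = 1.28
sqrt(LT) = sqrt(6.7168) = 2.5917
SS = 1.28 * 47.1625 * 2.5917 = 156.4545

156.4545 units


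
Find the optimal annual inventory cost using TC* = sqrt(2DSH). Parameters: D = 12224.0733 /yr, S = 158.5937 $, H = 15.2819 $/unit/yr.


2*D*S*H = 59252847.4911
TC* = sqrt(59252847.4911) = 7697.5871

7697.5871 $/yr


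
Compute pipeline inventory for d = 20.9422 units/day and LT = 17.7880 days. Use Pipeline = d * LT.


Pipeline = 20.9422 * 17.7880 = 372.5199

372.5199 units


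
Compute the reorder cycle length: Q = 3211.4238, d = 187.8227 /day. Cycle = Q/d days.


Cycle = 3211.4238 / 187.8227 = 17.0982

17.0982 days


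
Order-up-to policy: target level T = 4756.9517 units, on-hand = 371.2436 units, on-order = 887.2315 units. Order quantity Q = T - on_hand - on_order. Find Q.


Inventory position = OH + OO = 371.2436 + 887.2315 = 1258.4751
Q = 4756.9517 - 1258.4751 = 3498.4766

3498.4766 units


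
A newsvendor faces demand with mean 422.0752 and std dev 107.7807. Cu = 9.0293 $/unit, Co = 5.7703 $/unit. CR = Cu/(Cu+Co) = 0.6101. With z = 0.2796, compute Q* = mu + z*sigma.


CR = Cu/(Cu+Co) = 9.0293/(9.0293+5.7703) = 0.6101
z = 0.2796
Q* = 422.0752 + 0.2796 * 107.7807 = 452.2107

452.2107 units


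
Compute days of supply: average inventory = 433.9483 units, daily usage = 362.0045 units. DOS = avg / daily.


DOS = 433.9483 / 362.0045 = 1.1987

1.1987 days


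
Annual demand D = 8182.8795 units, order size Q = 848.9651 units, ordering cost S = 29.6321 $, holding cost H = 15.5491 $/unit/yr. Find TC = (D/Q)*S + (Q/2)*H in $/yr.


Ordering cost = D*S/Q = 285.6135
Holding cost = Q*H/2 = 6600.3216
TC = 285.6135 + 6600.3216 = 6885.9351

6885.9351 $/yr


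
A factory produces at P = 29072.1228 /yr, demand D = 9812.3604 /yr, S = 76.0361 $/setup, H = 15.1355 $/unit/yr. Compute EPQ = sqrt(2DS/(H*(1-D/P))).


1 - D/P = 1 - 0.3375 = 0.6625
H*(1-D/P) = 10.0270
2DS = 1492187.2332
EPQ = sqrt(148816.9388) = 385.7680

385.7680 units


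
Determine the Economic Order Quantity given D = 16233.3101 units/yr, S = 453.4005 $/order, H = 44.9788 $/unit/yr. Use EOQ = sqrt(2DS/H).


2*D*S = 2 * 16233.3101 * 453.4005 = 14720381.8320
2*D*S/H = 327273.7786
EOQ = sqrt(327273.7786) = 572.0785

572.0785 units


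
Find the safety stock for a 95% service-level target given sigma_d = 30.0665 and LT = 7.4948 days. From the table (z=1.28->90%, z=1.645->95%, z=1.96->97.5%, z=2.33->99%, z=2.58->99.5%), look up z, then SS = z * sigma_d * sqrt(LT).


From the table, SL = 95% corresponds to z = 1.645
sqrt(LT) = sqrt(7.4948) = 2.7377
SS = 1.645 * 30.0665 * 2.7377 = 135.4032

135.4032 units


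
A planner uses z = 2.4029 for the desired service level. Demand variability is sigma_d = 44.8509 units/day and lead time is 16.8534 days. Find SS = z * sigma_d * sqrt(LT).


sqrt(LT) = sqrt(16.8534) = 4.1053
SS = 2.4029 * 44.8509 * 4.1053 = 442.4362

442.4362 units


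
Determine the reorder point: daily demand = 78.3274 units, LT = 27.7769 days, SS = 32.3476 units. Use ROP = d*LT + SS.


d*LT = 78.3274 * 27.7769 = 2175.6924
ROP = 2175.6924 + 32.3476 = 2208.0400

2208.0400 units


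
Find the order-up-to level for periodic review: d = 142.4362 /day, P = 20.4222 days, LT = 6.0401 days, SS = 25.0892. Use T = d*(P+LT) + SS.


P + LT = 26.4623
d*(P+LT) = 142.4362 * 26.4623 = 3769.1895
T = 3769.1895 + 25.0892 = 3794.2787

3794.2787 units


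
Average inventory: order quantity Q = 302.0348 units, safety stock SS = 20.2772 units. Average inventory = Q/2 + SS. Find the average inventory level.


Q/2 = 151.0174
Avg = 151.0174 + 20.2772 = 171.2946

171.2946 units


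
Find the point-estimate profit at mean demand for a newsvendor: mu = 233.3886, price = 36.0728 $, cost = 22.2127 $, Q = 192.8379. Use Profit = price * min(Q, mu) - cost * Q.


Sales at mu = min(192.8379, 233.3886) = 192.8379
Revenue = 36.0728 * 192.8379 = 6956.2030
Total cost = 22.2127 * 192.8379 = 4283.4504
Profit = 6956.2030 - 4283.4504 = 2672.7526

2672.7526 $


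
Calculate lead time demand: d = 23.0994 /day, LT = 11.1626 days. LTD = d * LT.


LTD = 23.0994 * 11.1626 = 257.8494

257.8494 units


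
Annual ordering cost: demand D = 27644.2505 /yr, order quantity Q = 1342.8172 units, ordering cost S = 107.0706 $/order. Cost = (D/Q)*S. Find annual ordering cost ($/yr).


Number of orders = D/Q = 20.5868
Cost = 20.5868 * 107.0706 = 2204.2364

2204.2364 $/yr


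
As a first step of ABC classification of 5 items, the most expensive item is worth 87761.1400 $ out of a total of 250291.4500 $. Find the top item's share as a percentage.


Top item = 87761.1400
Total = 250291.4500
Percentage = 87761.1400 / 250291.4500 * 100 = 35.0636

35.0636%


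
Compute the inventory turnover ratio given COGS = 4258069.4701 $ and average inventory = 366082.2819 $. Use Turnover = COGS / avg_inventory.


Turnover = 4258069.4701 / 366082.2819 = 11.6315

11.6315


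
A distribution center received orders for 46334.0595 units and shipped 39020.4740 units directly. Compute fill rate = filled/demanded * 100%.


FR = 39020.4740 / 46334.0595 * 100 = 84.2155

84.2155%


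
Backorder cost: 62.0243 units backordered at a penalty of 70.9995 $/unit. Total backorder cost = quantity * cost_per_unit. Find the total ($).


Total = 62.0243 * 70.9995 = 4403.6943

4403.6943 $


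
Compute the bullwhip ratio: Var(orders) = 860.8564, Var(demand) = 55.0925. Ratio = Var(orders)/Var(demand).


BW = 860.8564 / 55.0925 = 15.6257

15.6257


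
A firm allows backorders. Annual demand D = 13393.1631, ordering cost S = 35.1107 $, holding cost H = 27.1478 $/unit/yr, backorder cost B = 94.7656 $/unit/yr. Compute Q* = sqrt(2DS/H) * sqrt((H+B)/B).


sqrt(2DS/H) = 186.1268
sqrt((H+B)/B) = 1.1342
Q* = 186.1268 * 1.1342 = 211.1103

211.1103 units


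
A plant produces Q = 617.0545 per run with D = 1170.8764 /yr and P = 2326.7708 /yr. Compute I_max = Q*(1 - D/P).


D/P = 0.5032
1 - D/P = 0.4968
I_max = 617.0545 * 0.4968 = 306.5407

306.5407 units


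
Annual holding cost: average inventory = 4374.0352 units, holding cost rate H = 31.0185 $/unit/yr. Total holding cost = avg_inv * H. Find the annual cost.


Cost = 4374.0352 * 31.0185 = 135676.0109

135676.0109 $/yr


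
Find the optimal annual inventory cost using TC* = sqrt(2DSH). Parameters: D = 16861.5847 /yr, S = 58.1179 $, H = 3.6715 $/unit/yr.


2*D*S*H = 7195845.4975
TC* = sqrt(7195845.4975) = 2682.5073

2682.5073 $/yr


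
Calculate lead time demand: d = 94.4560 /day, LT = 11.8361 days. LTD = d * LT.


LTD = 94.4560 * 11.8361 = 1117.9907

1117.9907 units


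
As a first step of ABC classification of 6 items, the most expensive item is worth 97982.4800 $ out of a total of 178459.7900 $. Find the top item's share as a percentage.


Top item = 97982.4800
Total = 178459.7900
Percentage = 97982.4800 / 178459.7900 * 100 = 54.9045

54.9045%


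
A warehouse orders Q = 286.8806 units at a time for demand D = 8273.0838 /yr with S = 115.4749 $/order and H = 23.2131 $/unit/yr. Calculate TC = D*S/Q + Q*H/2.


Ordering cost = D*S/Q = 3330.0736
Holding cost = Q*H/2 = 3329.6940
TC = 3330.0736 + 3329.6940 = 6659.7677

6659.7677 $/yr


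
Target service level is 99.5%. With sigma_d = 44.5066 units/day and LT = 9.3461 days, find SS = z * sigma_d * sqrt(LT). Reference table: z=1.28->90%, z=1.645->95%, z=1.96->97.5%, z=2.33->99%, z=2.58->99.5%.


From the table, SL = 99.5% corresponds to z = 2.58
sqrt(LT) = sqrt(9.3461) = 3.0571
SS = 2.58 * 44.5066 * 3.0571 = 351.0422

351.0422 units


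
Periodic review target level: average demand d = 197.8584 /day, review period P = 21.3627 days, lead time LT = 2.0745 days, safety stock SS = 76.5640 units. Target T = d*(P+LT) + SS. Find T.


P + LT = 23.4372
d*(P+LT) = 197.8584 * 23.4372 = 4637.2469
T = 4637.2469 + 76.5640 = 4713.8109

4713.8109 units


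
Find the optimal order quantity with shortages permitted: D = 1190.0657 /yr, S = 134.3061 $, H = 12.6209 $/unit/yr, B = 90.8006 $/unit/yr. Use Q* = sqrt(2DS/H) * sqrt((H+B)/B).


sqrt(2DS/H) = 159.1487
sqrt((H+B)/B) = 1.0672
Q* = 159.1487 * 1.0672 = 169.8495

169.8495 units


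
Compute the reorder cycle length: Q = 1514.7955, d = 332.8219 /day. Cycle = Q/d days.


Cycle = 1514.7955 / 332.8219 = 4.5514

4.5514 days


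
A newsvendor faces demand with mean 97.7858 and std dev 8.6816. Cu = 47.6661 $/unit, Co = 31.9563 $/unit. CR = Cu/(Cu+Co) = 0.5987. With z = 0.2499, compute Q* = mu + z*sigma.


CR = Cu/(Cu+Co) = 47.6661/(47.6661+31.9563) = 0.5987
z = 0.2499
Q* = 97.7858 + 0.2499 * 8.6816 = 99.9553

99.9553 units


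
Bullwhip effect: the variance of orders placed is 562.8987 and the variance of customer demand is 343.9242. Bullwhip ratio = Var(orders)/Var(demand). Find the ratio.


BW = 562.8987 / 343.9242 = 1.6367

1.6367


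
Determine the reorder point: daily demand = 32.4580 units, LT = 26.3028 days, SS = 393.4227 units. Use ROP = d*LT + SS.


d*LT = 32.4580 * 26.3028 = 853.7363
ROP = 853.7363 + 393.4227 = 1247.1590

1247.1590 units


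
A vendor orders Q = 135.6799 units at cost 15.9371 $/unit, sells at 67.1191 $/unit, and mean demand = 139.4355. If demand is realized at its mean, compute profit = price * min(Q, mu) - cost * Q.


Sales at mu = min(135.6799, 139.4355) = 135.6799
Revenue = 67.1191 * 135.6799 = 9106.7128
Total cost = 15.9371 * 135.6799 = 2162.3441
Profit = 9106.7128 - 2162.3441 = 6944.3686

6944.3686 $


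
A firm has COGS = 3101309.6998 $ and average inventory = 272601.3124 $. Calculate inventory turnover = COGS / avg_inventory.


Turnover = 3101309.6998 / 272601.3124 = 11.3767

11.3767


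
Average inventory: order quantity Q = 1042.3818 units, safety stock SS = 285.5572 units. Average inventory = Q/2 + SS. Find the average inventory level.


Q/2 = 521.1909
Avg = 521.1909 + 285.5572 = 806.7481

806.7481 units


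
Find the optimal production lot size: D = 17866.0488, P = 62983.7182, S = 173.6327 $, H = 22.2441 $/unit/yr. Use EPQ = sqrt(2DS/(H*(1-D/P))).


1 - D/P = 1 - 0.2837 = 0.7163
H*(1-D/P) = 15.9343
2DS = 6204260.5830
EPQ = sqrt(389364.9272) = 623.9911

623.9911 units


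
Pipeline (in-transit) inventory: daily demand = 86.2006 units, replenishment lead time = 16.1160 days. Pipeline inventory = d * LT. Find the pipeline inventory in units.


Pipeline = 86.2006 * 16.1160 = 1389.2089

1389.2089 units


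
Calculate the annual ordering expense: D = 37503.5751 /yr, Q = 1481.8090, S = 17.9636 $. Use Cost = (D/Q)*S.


Number of orders = D/Q = 25.3093
Cost = 25.3093 * 17.9636 = 454.6465

454.6465 $/yr


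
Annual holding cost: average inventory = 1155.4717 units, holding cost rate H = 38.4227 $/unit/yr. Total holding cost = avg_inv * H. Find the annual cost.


Cost = 1155.4717 * 38.4227 = 44396.3425

44396.3425 $/yr


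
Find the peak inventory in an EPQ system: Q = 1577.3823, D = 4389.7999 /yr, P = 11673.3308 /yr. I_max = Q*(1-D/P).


D/P = 0.3761
1 - D/P = 0.6239
I_max = 1577.3823 * 0.6239 = 984.2018

984.2018 units


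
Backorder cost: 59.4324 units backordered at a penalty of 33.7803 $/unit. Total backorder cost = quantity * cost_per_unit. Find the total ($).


Total = 59.4324 * 33.7803 = 2007.6443

2007.6443 $


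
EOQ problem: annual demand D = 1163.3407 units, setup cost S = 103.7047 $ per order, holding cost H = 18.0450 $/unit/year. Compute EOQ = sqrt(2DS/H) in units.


2*D*S = 2 * 1163.3407 * 103.7047 = 241287.7966
2*D*S/H = 13371.4490
EOQ = sqrt(13371.4490) = 115.6350

115.6350 units
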